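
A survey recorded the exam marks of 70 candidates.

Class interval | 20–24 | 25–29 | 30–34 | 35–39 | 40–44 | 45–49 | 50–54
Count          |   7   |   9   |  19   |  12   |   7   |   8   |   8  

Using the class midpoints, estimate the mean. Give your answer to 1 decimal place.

36.2

Midpoints: 22, 27, 32, 37, 42, 47, 52
Σfm = 7×22 + 9×27 + 19×32 + 12×37 + 7×42 + 8×47 + 8×52 = 2535
n = Σf = 70
Mean = 2535 / 70 = 36.2143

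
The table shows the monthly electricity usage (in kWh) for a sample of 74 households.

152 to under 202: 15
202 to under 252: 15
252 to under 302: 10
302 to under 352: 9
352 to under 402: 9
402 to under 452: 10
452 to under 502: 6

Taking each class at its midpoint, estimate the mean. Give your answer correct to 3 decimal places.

301.324

Midpoints: 177, 227, 277, 327, 377, 427, 477
Σfm = 15×177 + 15×227 + 10×277 + 9×327 + 9×377 + 10×427 + 6×477 = 22298
n = Σf = 74
Mean = 22298 / 74 = 301.3243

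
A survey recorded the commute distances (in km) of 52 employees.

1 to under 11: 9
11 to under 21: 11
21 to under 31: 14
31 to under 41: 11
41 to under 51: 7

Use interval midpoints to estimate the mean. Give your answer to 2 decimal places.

Midpoints: 6, 16, 26, 36, 46
Σfm = 9×6 + 11×16 + 14×26 + 11×36 + 7×46 = 1312
n = Σf = 52
Mean = 1312 / 52 = 25.2308

25.23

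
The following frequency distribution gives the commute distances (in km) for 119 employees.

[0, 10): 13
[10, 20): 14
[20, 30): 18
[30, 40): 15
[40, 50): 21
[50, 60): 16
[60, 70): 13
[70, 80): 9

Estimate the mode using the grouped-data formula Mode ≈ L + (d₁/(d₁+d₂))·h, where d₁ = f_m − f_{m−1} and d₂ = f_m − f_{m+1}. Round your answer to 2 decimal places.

Modal class: [40, 50) (highest frequency 21).
d₁ = 21 − 15 = 6, d₂ = 21 − 16 = 5
Mode ≈ 40 + (6/(6+5)) × 10 = 40 + 5.4545 = 45.4545

45.45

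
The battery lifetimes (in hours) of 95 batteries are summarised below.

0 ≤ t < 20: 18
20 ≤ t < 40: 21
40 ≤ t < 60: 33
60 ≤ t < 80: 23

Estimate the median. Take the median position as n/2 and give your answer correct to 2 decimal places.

45.15

Cumulative frequencies: 18, 39, 72, 95
n = 95; position = n/2 = 47.5.
This falls in the class 40 ≤ t < 60: L = 40, F = 39, f = 33, h = 20.
Median ≈ 40 + ((47.5 − 39) / 33) × 20 = 45.1515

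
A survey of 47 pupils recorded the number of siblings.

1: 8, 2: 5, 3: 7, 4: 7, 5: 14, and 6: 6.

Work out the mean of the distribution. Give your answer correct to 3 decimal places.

3.681

Values: 1, 2, 3, 4, 5, 6
Σfx = 8×1 + 5×2 + 7×3 + 7×4 + 14×5 + 6×6 = 173
n = Σf = 47
Mean = 173 / 47 = 3.6809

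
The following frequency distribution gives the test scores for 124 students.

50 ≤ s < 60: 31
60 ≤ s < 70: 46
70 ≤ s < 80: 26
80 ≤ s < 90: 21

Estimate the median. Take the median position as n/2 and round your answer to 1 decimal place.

Cumulative frequencies: 31, 77, 103, 124
n = 124; position = n/2 = 62.
This falls in the class 60 ≤ s < 70: L = 60, F = 31, f = 46, h = 10.
Median ≈ 60 + ((62 − 31) / 46) × 10 = 66.7391

66.7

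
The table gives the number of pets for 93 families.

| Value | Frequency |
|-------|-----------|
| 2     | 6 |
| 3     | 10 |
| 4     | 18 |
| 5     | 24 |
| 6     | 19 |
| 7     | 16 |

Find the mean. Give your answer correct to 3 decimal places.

Values: 2, 3, 4, 5, 6, 7
Σfx = 6×2 + 10×3 + 18×4 + 24×5 + 19×6 + 16×7 = 460
n = Σf = 93
Mean = 460 / 93 = 4.9462

4.946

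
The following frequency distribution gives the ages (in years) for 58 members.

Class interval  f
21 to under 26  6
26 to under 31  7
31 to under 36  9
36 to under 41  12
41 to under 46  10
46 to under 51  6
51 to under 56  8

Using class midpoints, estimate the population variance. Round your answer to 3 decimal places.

Midpoints: 23.5, 28.5, 33.5, 38.5, 43.5, 48.5, 53.5
n = 58, Σfm = 2258, mean = 38.9310
Σfm² = 92820.5
Σf(m − x̄)² = Σfm² − (Σfm)²/n = 92820.5 − 2258²/58 = 4914.2241
Population variance = 4914.2241 / 58 = 84.7280

84.728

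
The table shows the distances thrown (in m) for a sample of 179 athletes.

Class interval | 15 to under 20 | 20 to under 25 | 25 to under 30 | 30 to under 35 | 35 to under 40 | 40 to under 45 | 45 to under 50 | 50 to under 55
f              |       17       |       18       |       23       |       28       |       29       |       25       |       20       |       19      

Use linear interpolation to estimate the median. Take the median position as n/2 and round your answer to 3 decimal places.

35.603

Cumulative frequencies: 17, 35, 58, 86, 115, 140, 160, 179
n = 179; position = n/2 = 89.5.
This falls in the class 35 to under 40: L = 35, F = 86, f = 29, h = 5.
Median ≈ 35 + ((89.5 − 86) / 29) × 5 = 35.6034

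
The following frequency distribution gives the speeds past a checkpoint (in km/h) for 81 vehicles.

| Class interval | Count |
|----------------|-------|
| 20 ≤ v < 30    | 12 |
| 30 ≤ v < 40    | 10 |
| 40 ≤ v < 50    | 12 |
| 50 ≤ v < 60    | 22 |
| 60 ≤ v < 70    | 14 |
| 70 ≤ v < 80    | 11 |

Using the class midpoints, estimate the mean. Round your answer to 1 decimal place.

51.0

Midpoints: 25, 35, 45, 55, 65, 75
Σfm = 12×25 + 10×35 + 12×45 + 22×55 + 14×65 + 11×75 = 4135
n = Σf = 81
Mean = 4135 / 81 = 51.0494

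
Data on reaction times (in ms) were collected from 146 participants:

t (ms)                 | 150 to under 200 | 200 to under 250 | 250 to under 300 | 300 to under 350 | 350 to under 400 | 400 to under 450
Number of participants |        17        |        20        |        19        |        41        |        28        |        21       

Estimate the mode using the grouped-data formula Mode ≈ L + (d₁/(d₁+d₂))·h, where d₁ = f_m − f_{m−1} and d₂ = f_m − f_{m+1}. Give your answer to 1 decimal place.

331.4

Modal class: 300 to under 350 (highest frequency 41).
d₁ = 41 − 19 = 22, d₂ = 41 − 28 = 13
Mode ≈ 300 + (22/(22+13)) × 50 = 300 + 31.4286 = 331.4286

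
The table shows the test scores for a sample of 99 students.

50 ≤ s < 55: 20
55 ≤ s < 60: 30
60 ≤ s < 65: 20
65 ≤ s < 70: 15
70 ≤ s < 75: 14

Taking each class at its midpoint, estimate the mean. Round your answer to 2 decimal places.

Midpoints: 52.5, 57.5, 62.5, 67.5, 72.5
Σfm = 20×52.5 + 30×57.5 + 20×62.5 + 15×67.5 + 14×72.5 = 6052.5
n = Σf = 99
Mean = 6052.5 / 99 = 61.1364

61.14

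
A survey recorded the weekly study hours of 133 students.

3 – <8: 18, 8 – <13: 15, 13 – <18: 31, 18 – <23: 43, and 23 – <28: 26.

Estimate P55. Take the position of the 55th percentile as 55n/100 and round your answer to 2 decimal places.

19.06

Cumulative frequencies: 18, 33, 64, 107, 133
n = 133; position = 55n/100 = 73.15.
This falls in the class 18 – <23: L = 18, F = 64, f = 43, h = 5.
55th percentile ≈ 18 + ((73.15 − 64) / 43) × 5 = 19.0640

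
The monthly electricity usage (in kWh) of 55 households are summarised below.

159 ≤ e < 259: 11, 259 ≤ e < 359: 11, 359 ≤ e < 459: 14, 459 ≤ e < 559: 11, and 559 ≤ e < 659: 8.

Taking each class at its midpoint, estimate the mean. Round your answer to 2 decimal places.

398.09

Midpoints: 209, 309, 409, 509, 609
Σfm = 11×209 + 11×309 + 14×409 + 11×509 + 8×609 = 21895
n = Σf = 55
Mean = 21895 / 55 = 398.0909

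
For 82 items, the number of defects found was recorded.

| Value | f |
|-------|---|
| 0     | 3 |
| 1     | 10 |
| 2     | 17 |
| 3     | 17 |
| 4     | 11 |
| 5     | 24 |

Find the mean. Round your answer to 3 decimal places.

Values: 0, 1, 2, 3, 4, 5
Σfx = 3×0 + 10×1 + 17×2 + 17×3 + 11×4 + 24×5 = 259
n = Σf = 82
Mean = 259 / 82 = 3.1585

3.159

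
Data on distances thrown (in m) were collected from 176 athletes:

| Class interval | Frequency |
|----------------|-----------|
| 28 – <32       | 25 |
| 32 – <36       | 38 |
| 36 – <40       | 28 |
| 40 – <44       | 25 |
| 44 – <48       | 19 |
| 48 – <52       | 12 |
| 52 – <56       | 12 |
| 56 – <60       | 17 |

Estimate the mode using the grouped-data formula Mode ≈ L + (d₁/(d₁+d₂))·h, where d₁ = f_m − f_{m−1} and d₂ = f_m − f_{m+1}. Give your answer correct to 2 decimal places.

34.26

Modal class: 32 – <36 (highest frequency 38).
d₁ = 38 − 25 = 13, d₂ = 38 − 28 = 10
Mode ≈ 32 + (13/(13+10)) × 4 = 32 + 2.2609 = 34.2609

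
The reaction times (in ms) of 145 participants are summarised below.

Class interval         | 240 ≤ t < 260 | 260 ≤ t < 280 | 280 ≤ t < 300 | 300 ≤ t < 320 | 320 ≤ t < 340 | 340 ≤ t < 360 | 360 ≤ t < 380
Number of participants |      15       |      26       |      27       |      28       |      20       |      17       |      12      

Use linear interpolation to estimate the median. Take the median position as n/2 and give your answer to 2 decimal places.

Cumulative frequencies: 15, 41, 68, 96, 116, 133, 145
n = 145; position = n/2 = 72.5.
This falls in the class 300 ≤ t < 320: L = 300, F = 68, f = 28, h = 20.
Median ≈ 300 + ((72.5 − 68) / 28) × 20 = 303.2143

303.21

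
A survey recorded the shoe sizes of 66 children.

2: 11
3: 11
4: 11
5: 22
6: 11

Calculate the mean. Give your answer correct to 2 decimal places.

4.17

Values: 2, 3, 4, 5, 6
Σfx = 11×2 + 11×3 + 11×4 + 22×5 + 11×6 = 275
n = Σf = 66
Mean = 275 / 66 = 4.1667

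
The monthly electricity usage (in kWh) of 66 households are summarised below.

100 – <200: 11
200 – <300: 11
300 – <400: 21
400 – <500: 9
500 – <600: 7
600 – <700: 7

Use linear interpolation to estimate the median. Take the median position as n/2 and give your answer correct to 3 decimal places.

Cumulative frequencies: 11, 22, 43, 52, 59, 66
n = 66; position = n/2 = 33.
This falls in the class 300 – <400: L = 300, F = 22, f = 21, h = 100.
Median ≈ 300 + ((33 − 22) / 21) × 100 = 352.3810

352.381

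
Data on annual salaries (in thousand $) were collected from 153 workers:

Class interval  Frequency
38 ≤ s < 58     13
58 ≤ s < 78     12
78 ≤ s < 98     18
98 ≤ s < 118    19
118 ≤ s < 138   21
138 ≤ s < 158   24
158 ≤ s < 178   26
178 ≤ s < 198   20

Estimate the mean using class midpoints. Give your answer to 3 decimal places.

Midpoints: 48, 68, 88, 108, 128, 148, 168, 188
Σfm = 13×48 + 12×68 + 18×88 + 19×108 + 21×128 + 24×148 + 26×168 + 20×188 = 19444
n = Σf = 153
Mean = 19444 / 153 = 127.0850

127.085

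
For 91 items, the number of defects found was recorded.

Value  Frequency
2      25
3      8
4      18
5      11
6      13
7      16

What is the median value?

Cumulative frequencies: 25, 33, 51, 62, 75, 91
n = 91, so the median is the value in position (n+1)/2 = 46.
Position 46 falls at value 4.

4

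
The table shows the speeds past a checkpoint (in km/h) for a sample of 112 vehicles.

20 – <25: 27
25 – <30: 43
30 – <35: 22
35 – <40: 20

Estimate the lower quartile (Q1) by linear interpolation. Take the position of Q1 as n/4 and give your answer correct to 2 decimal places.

Cumulative frequencies: 27, 70, 92, 112
n = 112; position = n/4 = 28.
This falls in the class 25 – <30: L = 25, F = 27, f = 43, h = 5.
Lower quartile ≈ 25 + ((28 − 27) / 43) × 5 = 25.1163

25.12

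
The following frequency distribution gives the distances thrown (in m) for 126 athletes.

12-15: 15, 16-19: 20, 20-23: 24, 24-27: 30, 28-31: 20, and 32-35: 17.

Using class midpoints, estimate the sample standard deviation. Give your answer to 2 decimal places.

6.23

Midpoints: 13.5, 17.5, 21.5, 25.5, 29.5, 33.5
n = 126, Σfm = 2993, mean = 23.7540
Σfm² = 75943.5
Σf(m − x̄)² = Σfm² − (Σfm)²/n = 75943.5 − 2993²/126 = 4847.8730
Sample variance = 4847.8730 / 125 = 38.7830
Standard deviation = √38.7830 = 6.2276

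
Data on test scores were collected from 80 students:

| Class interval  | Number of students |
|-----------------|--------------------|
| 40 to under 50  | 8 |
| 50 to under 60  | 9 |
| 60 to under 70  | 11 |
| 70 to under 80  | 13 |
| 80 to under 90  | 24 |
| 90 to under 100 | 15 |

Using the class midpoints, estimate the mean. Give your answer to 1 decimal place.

Midpoints: 45, 55, 65, 75, 85, 95
Σfm = 8×45 + 9×55 + 11×65 + 13×75 + 24×85 + 15×95 = 6010
n = Σf = 80
Mean = 6010 / 80 = 75.1250

75.1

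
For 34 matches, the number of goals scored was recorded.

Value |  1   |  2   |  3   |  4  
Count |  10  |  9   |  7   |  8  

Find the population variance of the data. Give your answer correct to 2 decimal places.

Values: 1, 2, 3, 4
n = 34, Σfx = 81, mean = 2.3824
Σfx² = 237
Σf(x − x̄)² = Σfx² − (Σfx)²/n = 237 − 81²/34 = 44.0294
Population variance = 44.0294 / 34 = 1.2950

1.29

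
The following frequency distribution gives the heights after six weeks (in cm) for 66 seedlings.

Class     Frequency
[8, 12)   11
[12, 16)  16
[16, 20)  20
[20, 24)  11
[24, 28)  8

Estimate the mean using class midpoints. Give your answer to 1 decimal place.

17.3

Midpoints: 10, 14, 18, 22, 26
Σfm = 11×10 + 16×14 + 20×18 + 11×22 + 8×26 = 1144
n = Σf = 66
Mean = 1144 / 66 = 17.3333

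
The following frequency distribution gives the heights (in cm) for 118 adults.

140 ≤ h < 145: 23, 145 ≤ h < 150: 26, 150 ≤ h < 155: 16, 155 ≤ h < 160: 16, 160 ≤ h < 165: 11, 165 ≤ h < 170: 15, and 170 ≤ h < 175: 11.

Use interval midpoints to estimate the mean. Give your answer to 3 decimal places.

154.831

Midpoints: 142.5, 147.5, 152.5, 157.5, 162.5, 167.5, 172.5
Σfm = 23×142.5 + 26×147.5 + 16×152.5 + 16×157.5 + 11×162.5 + 15×167.5 + 11×172.5 = 18270
n = Σf = 118
Mean = 18270 / 118 = 154.8305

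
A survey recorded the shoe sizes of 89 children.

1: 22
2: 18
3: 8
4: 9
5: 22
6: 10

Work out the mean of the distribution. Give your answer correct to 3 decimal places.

3.236

Values: 1, 2, 3, 4, 5, 6
Σfx = 22×1 + 18×2 + 8×3 + 9×4 + 22×5 + 10×6 = 288
n = Σf = 89
Mean = 288 / 89 = 3.2360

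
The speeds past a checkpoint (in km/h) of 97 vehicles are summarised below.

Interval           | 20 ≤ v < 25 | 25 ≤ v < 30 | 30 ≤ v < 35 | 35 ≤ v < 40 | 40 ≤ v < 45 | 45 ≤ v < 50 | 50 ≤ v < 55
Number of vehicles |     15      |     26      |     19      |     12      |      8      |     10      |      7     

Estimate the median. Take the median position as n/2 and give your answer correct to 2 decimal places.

31.97

Cumulative frequencies: 15, 41, 60, 72, 80, 90, 97
n = 97; position = n/2 = 48.5.
This falls in the class 30 ≤ v < 35: L = 30, F = 41, f = 19, h = 5.
Median ≈ 30 + ((48.5 − 41) / 19) × 5 = 31.9737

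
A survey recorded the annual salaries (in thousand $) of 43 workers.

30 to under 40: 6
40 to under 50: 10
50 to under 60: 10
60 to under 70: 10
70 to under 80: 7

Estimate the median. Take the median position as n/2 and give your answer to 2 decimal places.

Cumulative frequencies: 6, 16, 26, 36, 43
n = 43; position = n/2 = 21.5.
This falls in the class 50 to under 60: L = 50, F = 16, f = 10, h = 10.
Median ≈ 50 + ((21.5 − 16) / 10) × 10 = 55.5000

55.50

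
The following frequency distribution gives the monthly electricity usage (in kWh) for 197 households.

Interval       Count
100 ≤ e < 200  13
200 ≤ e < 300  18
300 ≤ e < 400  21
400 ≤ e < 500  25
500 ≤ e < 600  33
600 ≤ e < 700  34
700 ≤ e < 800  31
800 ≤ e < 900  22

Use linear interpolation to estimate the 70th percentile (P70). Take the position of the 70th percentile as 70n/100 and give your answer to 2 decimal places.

682.06

Cumulative frequencies: 13, 31, 52, 77, 110, 144, 175, 197
n = 197; position = 70n/100 = 137.9.
This falls in the class 600 ≤ e < 700: L = 600, F = 110, f = 34, h = 100.
70th percentile ≈ 600 + ((137.9 − 110) / 34) × 100 = 682.0588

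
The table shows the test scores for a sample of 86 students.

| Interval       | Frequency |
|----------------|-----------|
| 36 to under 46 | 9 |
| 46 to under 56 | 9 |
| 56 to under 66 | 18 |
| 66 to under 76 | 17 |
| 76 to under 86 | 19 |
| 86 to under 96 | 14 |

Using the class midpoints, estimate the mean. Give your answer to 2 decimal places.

69.14

Midpoints: 41, 51, 61, 71, 81, 91
Σfm = 9×41 + 9×51 + 18×61 + 17×71 + 19×81 + 14×91 = 5946
n = Σf = 86
Mean = 5946 / 86 = 69.1395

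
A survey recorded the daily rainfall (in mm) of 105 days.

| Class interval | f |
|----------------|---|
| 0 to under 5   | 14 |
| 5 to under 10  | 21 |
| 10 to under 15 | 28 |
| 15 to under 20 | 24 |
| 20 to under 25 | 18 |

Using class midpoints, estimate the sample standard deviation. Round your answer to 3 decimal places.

Midpoints: 2.5, 7.5, 12.5, 17.5, 22.5
n = 105, Σfm = 1367.5, mean = 13.0238
Σfm² = 22106.25
Σf(m − x̄)² = Σfm² − (Σfm)²/n = 22106.25 − 1367.5²/105 = 4296.1905
Sample variance = 4296.1905 / 104 = 41.3095
Standard deviation = √41.3095 = 6.4272

6.427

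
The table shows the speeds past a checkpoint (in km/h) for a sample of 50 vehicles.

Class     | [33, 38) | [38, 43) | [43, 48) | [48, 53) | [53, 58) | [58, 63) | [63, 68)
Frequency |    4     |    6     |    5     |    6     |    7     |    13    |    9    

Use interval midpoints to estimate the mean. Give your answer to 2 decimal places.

53.60

Midpoints: 35.5, 40.5, 45.5, 50.5, 55.5, 60.5, 65.5
Σfm = 4×35.5 + 6×40.5 + 5×45.5 + 6×50.5 + 7×55.5 + 13×60.5 + 9×65.5 = 2680
n = Σf = 50
Mean = 2680 / 50 = 53.6000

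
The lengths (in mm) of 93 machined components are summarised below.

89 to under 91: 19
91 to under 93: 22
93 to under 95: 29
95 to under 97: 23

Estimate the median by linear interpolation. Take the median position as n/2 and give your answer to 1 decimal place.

Cumulative frequencies: 19, 41, 70, 93
n = 93; position = n/2 = 46.5.
This falls in the class 93 to under 95: L = 93, F = 41, f = 29, h = 2.
Median ≈ 93 + ((46.5 − 41) / 29) × 2 = 93.3793

93.4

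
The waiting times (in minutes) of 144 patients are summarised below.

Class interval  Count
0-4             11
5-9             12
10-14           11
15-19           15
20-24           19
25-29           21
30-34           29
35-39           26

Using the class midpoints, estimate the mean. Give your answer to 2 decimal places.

Midpoints: 2, 7, 12, 17, 22, 27, 32, 37
Σfm = 11×2 + 12×7 + 11×12 + 15×17 + 19×22 + 21×27 + 29×32 + 26×37 = 3368
n = Σf = 144
Mean = 3368 / 144 = 23.3889

23.39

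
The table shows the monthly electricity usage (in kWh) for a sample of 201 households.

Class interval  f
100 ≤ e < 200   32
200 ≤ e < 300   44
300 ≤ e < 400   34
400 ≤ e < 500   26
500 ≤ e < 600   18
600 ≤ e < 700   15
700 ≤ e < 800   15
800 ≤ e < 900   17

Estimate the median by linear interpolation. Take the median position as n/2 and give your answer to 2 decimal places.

Cumulative frequencies: 32, 76, 110, 136, 154, 169, 184, 201
n = 201; position = n/2 = 100.5.
This falls in the class 300 ≤ e < 400: L = 300, F = 76, f = 34, h = 100.
Median ≈ 300 + ((100.5 − 76) / 34) × 100 = 372.0588

372.06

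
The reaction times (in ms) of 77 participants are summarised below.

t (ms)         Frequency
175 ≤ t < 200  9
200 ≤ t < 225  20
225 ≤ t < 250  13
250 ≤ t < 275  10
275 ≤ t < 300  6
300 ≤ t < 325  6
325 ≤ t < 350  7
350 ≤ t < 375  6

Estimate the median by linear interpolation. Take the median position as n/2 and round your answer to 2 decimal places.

243.27

Cumulative frequencies: 9, 29, 42, 52, 58, 64, 71, 77
n = 77; position = n/2 = 38.5.
This falls in the class 225 ≤ t < 250: L = 225, F = 29, f = 13, h = 25.
Median ≈ 225 + ((38.5 − 29) / 13) × 25 = 243.2692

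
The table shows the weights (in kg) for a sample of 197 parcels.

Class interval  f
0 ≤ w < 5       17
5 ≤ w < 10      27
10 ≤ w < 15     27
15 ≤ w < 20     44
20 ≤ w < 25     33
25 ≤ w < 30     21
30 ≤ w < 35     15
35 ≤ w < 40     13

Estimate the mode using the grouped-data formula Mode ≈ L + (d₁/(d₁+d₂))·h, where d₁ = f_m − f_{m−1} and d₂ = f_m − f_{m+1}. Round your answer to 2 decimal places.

18.04

Modal class: 15 ≤ w < 20 (highest frequency 44).
d₁ = 44 − 27 = 17, d₂ = 44 − 33 = 11
Mode ≈ 15 + (17/(17+11)) × 5 = 15 + 3.0357 = 18.0357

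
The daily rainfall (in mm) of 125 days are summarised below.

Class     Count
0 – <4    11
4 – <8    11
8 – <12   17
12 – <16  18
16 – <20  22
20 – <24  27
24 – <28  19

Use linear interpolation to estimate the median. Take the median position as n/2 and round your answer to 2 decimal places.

17.00

Cumulative frequencies: 11, 22, 39, 57, 79, 106, 125
n = 125; position = n/2 = 62.5.
This falls in the class 16 – <20: L = 16, F = 57, f = 22, h = 4.
Median ≈ 16 + ((62.5 − 57) / 22) × 4 = 17.0000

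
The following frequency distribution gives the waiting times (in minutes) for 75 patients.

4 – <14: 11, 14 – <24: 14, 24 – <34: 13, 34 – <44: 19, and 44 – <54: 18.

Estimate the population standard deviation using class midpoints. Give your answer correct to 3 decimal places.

13.865

Midpoints: 9, 19, 29, 39, 49
n = 75, Σfm = 2365, mean = 31.5333
Σfm² = 88995
Σf(m − x̄)² = Σfm² − (Σfm)²/n = 88995 − 2365²/75 = 14418.6667
Population variance = 14418.6667 / 75 = 192.2489
Standard deviation = √192.2489 = 13.8654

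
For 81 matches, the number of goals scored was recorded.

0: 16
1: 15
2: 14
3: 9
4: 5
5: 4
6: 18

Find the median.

Cumulative frequencies: 16, 31, 45, 54, 59, 63, 81
n = 81, so the median is the value in position (n+1)/2 = 41.
Position 41 falls at value 2.

2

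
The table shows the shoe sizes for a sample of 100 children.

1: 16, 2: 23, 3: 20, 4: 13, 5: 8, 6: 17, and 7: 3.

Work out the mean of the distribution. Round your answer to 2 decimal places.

3.37

Values: 1, 2, 3, 4, 5, 6, 7
Σfx = 16×1 + 23×2 + 20×3 + 13×4 + 8×5 + 17×6 + 3×7 = 337
n = Σf = 100
Mean = 337 / 100 = 3.3700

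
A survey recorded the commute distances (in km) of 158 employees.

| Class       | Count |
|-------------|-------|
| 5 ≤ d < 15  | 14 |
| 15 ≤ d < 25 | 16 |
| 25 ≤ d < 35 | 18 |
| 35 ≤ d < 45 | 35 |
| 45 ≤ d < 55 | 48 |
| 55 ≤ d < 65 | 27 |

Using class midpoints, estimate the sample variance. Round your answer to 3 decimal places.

231.444

Midpoints: 10, 20, 30, 40, 50, 60
n = 158, Σfm = 6420, mean = 40.6329
Σfm² = 297200
Σf(m − x̄)² = Σfm² − (Σfm)²/n = 297200 − 6420²/158 = 36336.7089
Sample variance = 36336.7089 / 157 = 231.4440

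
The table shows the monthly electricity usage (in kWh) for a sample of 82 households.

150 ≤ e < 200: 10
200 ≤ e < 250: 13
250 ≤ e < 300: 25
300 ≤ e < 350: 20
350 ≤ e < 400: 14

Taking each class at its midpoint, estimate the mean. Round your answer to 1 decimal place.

Midpoints: 175, 225, 275, 325, 375
Σfm = 10×175 + 13×225 + 25×275 + 20×325 + 14×375 = 23300
n = Σf = 82
Mean = 23300 / 82 = 284.1463

284.1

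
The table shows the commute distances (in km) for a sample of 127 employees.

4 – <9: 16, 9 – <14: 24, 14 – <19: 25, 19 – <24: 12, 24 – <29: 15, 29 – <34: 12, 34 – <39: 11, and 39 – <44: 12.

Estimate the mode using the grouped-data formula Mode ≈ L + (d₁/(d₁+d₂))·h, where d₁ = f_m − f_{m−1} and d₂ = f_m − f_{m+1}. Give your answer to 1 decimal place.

Modal class: 14 – <19 (highest frequency 25).
d₁ = 25 − 24 = 1, d₂ = 25 − 12 = 13
Mode ≈ 14 + (1/(1+13)) × 5 = 14 + 0.3571 = 14.3571

14.4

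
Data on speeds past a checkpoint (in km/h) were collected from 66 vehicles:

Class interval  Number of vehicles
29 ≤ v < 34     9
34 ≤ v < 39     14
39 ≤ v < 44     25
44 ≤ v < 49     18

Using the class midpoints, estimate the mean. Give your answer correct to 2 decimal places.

40.44

Midpoints: 31.5, 36.5, 41.5, 46.5
Σfm = 9×31.5 + 14×36.5 + 25×41.5 + 18×46.5 = 2669
n = Σf = 66
Mean = 2669 / 66 = 40.4394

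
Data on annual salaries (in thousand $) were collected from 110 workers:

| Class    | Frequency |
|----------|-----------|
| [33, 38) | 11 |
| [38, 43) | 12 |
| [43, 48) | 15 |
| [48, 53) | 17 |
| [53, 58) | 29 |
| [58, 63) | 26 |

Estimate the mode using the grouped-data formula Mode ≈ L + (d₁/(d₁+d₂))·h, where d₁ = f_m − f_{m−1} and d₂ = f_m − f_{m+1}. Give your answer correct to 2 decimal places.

57.00

Modal class: [53, 58) (highest frequency 29).
d₁ = 29 − 17 = 12, d₂ = 29 − 26 = 3
Mode ≈ 53 + (12/(12+3)) × 5 = 53 + 4.0000 = 57.0000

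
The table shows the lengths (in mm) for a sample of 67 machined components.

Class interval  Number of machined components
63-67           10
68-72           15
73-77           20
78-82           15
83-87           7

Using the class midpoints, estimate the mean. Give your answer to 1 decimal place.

Midpoints: 65, 70, 75, 80, 85
Σfm = 10×65 + 15×70 + 20×75 + 15×80 + 7×85 = 4995
n = Σf = 67
Mean = 4995 / 67 = 74.5522

74.6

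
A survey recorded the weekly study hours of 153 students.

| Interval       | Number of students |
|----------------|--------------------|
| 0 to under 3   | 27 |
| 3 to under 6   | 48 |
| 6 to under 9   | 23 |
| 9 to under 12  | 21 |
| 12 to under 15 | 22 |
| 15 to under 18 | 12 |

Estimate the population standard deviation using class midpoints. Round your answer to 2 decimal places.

Midpoints: 1.5, 4.5, 7.5, 10.5, 13.5, 16.5
n = 153, Σfm = 1144.5, mean = 7.4804
Σfm² = 11918.25
Σf(m − x̄)² = Σfm² − (Σfm)²/n = 11918.25 − 1144.5²/153 = 3356.9412
Population variance = 3356.9412 / 153 = 21.9408
Standard deviation = √21.9408 = 4.6841

4.68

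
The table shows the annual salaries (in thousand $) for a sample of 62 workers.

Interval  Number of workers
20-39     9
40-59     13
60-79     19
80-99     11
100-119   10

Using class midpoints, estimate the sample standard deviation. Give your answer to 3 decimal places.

Midpoints: 29.5, 49.5, 69.5, 89.5, 109.5
n = 62, Σfm = 4309, mean = 69.5000
Σfm² = 339475.5
Σf(m − x̄)² = Σfm² − (Σfm)²/n = 339475.5 − 4309²/62 = 40000.0000
Sample variance = 40000.0000 / 61 = 655.7377
Standard deviation = √655.7377 = 25.6074

25.607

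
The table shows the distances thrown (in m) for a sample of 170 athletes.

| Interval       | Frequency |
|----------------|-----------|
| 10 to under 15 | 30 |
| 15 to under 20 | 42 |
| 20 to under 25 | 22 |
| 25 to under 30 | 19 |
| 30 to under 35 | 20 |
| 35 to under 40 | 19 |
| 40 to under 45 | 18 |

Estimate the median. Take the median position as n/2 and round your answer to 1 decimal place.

Cumulative frequencies: 30, 72, 94, 113, 133, 152, 170
n = 170; position = n/2 = 85.
This falls in the class 20 to under 25: L = 20, F = 72, f = 22, h = 5.
Median ≈ 20 + ((85 − 72) / 22) × 5 = 22.9545

23.0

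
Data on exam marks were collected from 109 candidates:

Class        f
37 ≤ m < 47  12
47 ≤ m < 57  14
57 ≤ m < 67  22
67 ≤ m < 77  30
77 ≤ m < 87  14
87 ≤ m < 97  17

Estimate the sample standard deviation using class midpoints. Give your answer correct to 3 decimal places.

15.358

Midpoints: 42, 52, 62, 72, 82, 92
n = 109, Σfm = 7468, mean = 68.5138
Σfm² = 537136
Σf(m − x̄)² = Σfm² − (Σfm)²/n = 537136 − 7468²/109 = 25475.2294
Sample variance = 25475.2294 / 108 = 235.8818
Standard deviation = √235.8818 = 15.3584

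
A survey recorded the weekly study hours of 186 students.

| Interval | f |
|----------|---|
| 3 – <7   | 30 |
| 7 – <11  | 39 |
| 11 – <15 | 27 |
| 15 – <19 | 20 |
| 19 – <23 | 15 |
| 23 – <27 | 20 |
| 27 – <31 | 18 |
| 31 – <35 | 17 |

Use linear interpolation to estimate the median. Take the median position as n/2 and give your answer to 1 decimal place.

14.6

Cumulative frequencies: 30, 69, 96, 116, 131, 151, 169, 186
n = 186; position = n/2 = 93.
This falls in the class 11 – <15: L = 11, F = 69, f = 27, h = 4.
Median ≈ 11 + ((93 − 69) / 27) × 4 = 14.5556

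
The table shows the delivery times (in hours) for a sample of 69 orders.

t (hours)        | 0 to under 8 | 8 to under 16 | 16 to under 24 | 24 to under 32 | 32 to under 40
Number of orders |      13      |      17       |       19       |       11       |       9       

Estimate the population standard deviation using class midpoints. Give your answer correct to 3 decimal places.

Midpoints: 4, 12, 20, 28, 36
n = 69, Σfm = 1268, mean = 18.3768
Σfm² = 30544
Σf(m − x̄)² = Σfm² − (Σfm)²/n = 30544 − 1268²/69 = 7242.2029
Population variance = 7242.2029 / 69 = 104.9595
Standard deviation = √104.9595 = 10.2450

10.245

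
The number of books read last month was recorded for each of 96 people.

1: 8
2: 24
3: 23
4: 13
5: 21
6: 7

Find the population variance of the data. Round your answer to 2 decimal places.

Values: 1, 2, 3, 4, 5, 6
n = 96, Σfx = 324, mean = 3.3750
Σfx² = 1296
Σf(x − x̄)² = Σfx² − (Σfx)²/n = 1296 − 324²/96 = 202.5000
Population variance = 202.5000 / 96 = 2.1094

2.11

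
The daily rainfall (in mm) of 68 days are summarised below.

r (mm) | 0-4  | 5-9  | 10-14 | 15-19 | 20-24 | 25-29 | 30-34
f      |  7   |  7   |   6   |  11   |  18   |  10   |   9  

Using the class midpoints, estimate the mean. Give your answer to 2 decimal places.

18.76

Midpoints: 2, 7, 12, 17, 22, 27, 32
Σfm = 7×2 + 7×7 + 6×12 + 11×17 + 18×22 + 10×27 + 9×32 = 1276
n = Σf = 68
Mean = 1276 / 68 = 18.7647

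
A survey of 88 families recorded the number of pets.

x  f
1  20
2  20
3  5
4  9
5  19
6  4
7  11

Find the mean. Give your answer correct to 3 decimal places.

3.489

Values: 1, 2, 3, 4, 5, 6, 7
Σfx = 20×1 + 20×2 + 5×3 + 9×4 + 19×5 + 4×6 + 11×7 = 307
n = Σf = 88
Mean = 307 / 88 = 3.4886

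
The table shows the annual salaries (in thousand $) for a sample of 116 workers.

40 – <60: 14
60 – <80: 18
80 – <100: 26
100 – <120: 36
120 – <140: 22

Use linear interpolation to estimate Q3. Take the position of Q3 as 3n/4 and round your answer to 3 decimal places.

Cumulative frequencies: 14, 32, 58, 94, 116
n = 116; position = 3n/4 = 87.
This falls in the class 100 – <120: L = 100, F = 58, f = 36, h = 20.
Upper quartile ≈ 100 + ((87 − 58) / 36) × 20 = 116.1111

116.111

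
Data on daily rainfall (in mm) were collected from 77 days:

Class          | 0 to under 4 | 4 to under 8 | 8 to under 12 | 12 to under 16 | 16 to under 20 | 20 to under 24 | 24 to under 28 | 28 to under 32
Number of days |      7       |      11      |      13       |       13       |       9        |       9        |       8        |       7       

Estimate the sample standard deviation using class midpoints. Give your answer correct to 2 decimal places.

Midpoints: 2, 6, 10, 14, 18, 22, 26, 30
n = 77, Σfm = 1170, mean = 15.1948
Σfm² = 23252
Σf(m − x̄)² = Σfm² − (Σfm)²/n = 23252 − 1170²/77 = 5474.0779
Sample variance = 5474.0779 / 76 = 72.0273
Standard deviation = √72.0273 = 8.4869

8.49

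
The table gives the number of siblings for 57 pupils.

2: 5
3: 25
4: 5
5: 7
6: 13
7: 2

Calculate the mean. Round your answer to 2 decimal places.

Values: 2, 3, 4, 5, 6, 7
Σfx = 5×2 + 25×3 + 5×4 + 7×5 + 13×6 + 2×7 = 232
n = Σf = 57
Mean = 232 / 57 = 4.0702

4.07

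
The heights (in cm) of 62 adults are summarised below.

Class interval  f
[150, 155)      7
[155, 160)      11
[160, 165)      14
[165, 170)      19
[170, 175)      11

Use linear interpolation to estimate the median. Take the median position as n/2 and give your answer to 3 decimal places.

164.643

Cumulative frequencies: 7, 18, 32, 51, 62
n = 62; position = n/2 = 31.
This falls in the class [160, 165): L = 160, F = 18, f = 14, h = 5.
Median ≈ 160 + ((31 − 18) / 14) × 5 = 164.6429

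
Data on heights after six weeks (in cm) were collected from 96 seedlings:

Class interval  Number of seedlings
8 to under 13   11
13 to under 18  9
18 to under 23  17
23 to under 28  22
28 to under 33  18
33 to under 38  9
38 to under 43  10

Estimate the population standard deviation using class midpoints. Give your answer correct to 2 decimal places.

Midpoints: 10.5, 15.5, 20.5, 25.5, 30.5, 35.5, 40.5
n = 96, Σfm = 2438, mean = 25.3958
Σfm² = 69314
Σf(m − x̄)² = Σfm² − (Σfm)²/n = 69314 − 2438²/96 = 7398.9583
Population variance = 7398.9583 / 96 = 77.0725
Standard deviation = √77.0725 = 8.7791

8.78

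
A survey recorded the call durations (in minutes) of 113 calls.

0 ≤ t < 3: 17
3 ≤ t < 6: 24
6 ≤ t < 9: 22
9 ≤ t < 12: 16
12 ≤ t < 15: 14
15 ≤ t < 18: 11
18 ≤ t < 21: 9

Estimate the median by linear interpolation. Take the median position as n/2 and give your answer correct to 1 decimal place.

8.1

Cumulative frequencies: 17, 41, 63, 79, 93, 104, 113
n = 113; position = n/2 = 56.5.
This falls in the class 6 ≤ t < 9: L = 6, F = 41, f = 22, h = 3.
Median ≈ 6 + ((56.5 − 41) / 22) × 3 = 8.1136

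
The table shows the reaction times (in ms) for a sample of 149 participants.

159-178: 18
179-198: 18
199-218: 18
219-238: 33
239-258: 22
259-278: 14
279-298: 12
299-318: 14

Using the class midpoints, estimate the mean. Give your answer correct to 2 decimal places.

233.06

Midpoints: 168.5, 188.5, 208.5, 228.5, 248.5, 268.5, 288.5, 308.5
Σfm = 18×168.5 + 18×188.5 + 18×208.5 + 33×228.5 + 22×248.5 + 14×268.5 + 12×288.5 + 14×308.5 = 34726.5
n = Σf = 149
Mean = 34726.5 / 149 = 233.0638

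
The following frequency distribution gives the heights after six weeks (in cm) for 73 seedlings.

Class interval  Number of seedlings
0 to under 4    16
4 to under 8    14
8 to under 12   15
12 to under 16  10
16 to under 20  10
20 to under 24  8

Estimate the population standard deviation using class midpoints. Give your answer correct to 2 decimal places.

Midpoints: 2, 6, 10, 14, 18, 22
n = 73, Σfm = 762, mean = 10.4384
Σfm² = 11140
Σf(m − x̄)² = Σfm² − (Σfm)²/n = 11140 − 762²/73 = 3185.9726
Population variance = 3185.9726 / 73 = 43.6435
Standard deviation = √43.6435 = 6.6063

6.61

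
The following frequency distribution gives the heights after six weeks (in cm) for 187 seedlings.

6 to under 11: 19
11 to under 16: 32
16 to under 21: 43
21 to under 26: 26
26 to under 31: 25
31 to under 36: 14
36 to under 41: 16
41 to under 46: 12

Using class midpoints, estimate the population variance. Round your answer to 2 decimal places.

Midpoints: 8.5, 13.5, 18.5, 23.5, 28.5, 33.5, 38.5, 43.5
n = 187, Σfm = 4319.5, mean = 23.0989
Σfm² = 118720.75
Σf(m − x̄)² = Σfm² − (Σfm)²/n = 118720.75 − 4319.5²/187 = 18944.9198
Population variance = 18944.9198 / 187 = 101.3097

101.31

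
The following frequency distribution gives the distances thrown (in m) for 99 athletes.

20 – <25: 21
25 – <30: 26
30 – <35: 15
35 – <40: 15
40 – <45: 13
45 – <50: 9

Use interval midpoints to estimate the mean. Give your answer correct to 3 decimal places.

32.500

Midpoints: 22.5, 27.5, 32.5, 37.5, 42.5, 47.5
Σfm = 21×22.5 + 26×27.5 + 15×32.5 + 15×37.5 + 13×42.5 + 9×47.5 = 3217.5
n = Σf = 99
Mean = 3217.5 / 99 = 32.5000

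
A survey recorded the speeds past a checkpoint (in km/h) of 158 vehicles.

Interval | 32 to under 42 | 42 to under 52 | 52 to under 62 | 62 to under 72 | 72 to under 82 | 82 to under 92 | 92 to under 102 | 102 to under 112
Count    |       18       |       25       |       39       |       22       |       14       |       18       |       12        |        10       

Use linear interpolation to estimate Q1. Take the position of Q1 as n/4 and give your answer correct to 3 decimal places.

50.600

Cumulative frequencies: 18, 43, 82, 104, 118, 136, 148, 158
n = 158; position = n/4 = 39.5.
This falls in the class 42 to under 52: L = 42, F = 18, f = 25, h = 10.
Lower quartile ≈ 42 + ((39.5 − 18) / 25) × 10 = 50.6000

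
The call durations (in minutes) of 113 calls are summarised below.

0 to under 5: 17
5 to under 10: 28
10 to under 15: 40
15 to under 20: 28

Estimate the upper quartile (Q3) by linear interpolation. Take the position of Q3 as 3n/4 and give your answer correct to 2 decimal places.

14.97

Cumulative frequencies: 17, 45, 85, 113
n = 113; position = 3n/4 = 84.75.
This falls in the class 10 to under 15: L = 10, F = 45, f = 40, h = 5.
Upper quartile ≈ 10 + ((84.75 − 45) / 40) × 5 = 14.9688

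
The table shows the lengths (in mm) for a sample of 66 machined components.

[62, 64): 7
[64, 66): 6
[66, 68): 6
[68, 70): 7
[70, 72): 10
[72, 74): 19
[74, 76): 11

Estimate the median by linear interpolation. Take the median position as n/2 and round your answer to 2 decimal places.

Cumulative frequencies: 7, 13, 19, 26, 36, 55, 66
n = 66; position = n/2 = 33.
This falls in the class [70, 72): L = 70, F = 26, f = 10, h = 2.
Median ≈ 70 + ((33 − 26) / 10) × 2 = 71.4000

71.40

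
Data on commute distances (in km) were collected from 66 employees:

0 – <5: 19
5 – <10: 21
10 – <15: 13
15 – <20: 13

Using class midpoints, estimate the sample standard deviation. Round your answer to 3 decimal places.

5.475

Midpoints: 2.5, 7.5, 12.5, 17.5
n = 66, Σfm = 595, mean = 9.0152
Σfm² = 7312.5
Σf(m − x̄)² = Σfm² − (Σfm)²/n = 7312.5 − 595²/66 = 1948.4848
Sample variance = 1948.4848 / 65 = 29.9767
Standard deviation = √29.9767 = 5.4751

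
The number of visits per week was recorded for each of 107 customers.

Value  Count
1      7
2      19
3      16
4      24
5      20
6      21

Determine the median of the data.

Cumulative frequencies: 7, 26, 42, 66, 86, 107
n = 107, so the median is the value in position (n+1)/2 = 54.
Position 54 falls at value 4.

4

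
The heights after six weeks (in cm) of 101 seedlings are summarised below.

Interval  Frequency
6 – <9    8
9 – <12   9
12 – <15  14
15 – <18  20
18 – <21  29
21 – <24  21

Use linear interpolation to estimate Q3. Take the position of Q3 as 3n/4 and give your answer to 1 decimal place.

Cumulative frequencies: 8, 17, 31, 51, 80, 101
n = 101; position = 3n/4 = 75.75.
This falls in the class 18 – <21: L = 18, F = 51, f = 29, h = 3.
Upper quartile ≈ 18 + ((75.75 − 51) / 29) × 3 = 20.5603

20.6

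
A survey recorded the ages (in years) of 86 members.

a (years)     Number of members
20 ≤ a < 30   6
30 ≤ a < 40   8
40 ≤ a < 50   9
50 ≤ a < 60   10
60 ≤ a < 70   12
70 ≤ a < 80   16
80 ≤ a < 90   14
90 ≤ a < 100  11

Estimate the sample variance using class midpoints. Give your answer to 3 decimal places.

452.927

Midpoints: 25, 35, 45, 55, 65, 75, 85, 95
n = 86, Σfm = 5600, mean = 65.1163
Σfm² = 403150
Σf(m − x̄)² = Σfm² − (Σfm)²/n = 403150 − 5600²/86 = 38498.8372
Sample variance = 38498.8372 / 85 = 452.9275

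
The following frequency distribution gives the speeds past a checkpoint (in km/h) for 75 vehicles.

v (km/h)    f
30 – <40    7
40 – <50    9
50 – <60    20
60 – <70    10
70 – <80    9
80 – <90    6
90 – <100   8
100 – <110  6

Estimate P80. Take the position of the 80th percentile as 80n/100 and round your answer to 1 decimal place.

88.3

Cumulative frequencies: 7, 16, 36, 46, 55, 61, 69, 75
n = 75; position = 80n/100 = 60.
This falls in the class 80 – <90: L = 80, F = 55, f = 6, h = 10.
80th percentile ≈ 80 + ((60 − 55) / 6) × 10 = 88.3333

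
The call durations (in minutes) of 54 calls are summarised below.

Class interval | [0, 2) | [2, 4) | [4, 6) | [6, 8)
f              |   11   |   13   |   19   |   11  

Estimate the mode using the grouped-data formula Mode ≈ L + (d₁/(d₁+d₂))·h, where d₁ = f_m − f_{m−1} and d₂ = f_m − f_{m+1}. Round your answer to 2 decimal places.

Modal class: [4, 6) (highest frequency 19).
d₁ = 19 − 13 = 6, d₂ = 19 − 11 = 8
Mode ≈ 4 + (6/(6+8)) × 2 = 4 + 0.8571 = 4.8571

4.86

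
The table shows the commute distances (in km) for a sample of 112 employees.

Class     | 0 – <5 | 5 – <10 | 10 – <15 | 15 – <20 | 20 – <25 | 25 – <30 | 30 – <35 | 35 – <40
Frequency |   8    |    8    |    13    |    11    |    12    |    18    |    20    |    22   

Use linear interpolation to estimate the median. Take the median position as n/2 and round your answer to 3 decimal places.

26.111

Cumulative frequencies: 8, 16, 29, 40, 52, 70, 90, 112
n = 112; position = n/2 = 56.
This falls in the class 25 – <30: L = 25, F = 52, f = 18, h = 5.
Median ≈ 25 + ((56 − 52) / 18) × 5 = 26.1111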